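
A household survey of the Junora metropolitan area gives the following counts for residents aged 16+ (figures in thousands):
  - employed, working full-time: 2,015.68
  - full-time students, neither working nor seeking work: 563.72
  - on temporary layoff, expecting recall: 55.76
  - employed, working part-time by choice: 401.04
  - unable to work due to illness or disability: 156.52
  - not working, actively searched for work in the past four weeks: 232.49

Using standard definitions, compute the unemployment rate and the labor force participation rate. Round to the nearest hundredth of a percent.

Employed = 2,015.68 + 401.04 = 2,416.72 thousand.
Unemployed = 55.76 + 232.49 = 288.25 thousand (jobless and actively searching, or on temporary layoff).
Labor force = 2,416.72 + 288.25 = 2,704.97 thousand.
Not in labor force = 563.72 + 156.52 = 720.24 thousand (those not working and not actively searching are outside the labor force).
Civilian working-age population = 2,704.97 + 720.24 = 3,425.21 thousand.
Unemployment rate = 288.25 / 2,704.97 = 10.66%.
Labor force participation rate = 2,704.97 / 3,425.21 = 78.97%.

Unemployment rate ≈ 10.66%; labor force participation rate ≈ 78.97%.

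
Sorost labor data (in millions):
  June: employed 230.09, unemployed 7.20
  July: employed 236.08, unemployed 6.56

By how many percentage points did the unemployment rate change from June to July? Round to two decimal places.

The unemployment rate changed by −0.33 percentage points.

June: labor force = 230.09 + 7.20 = 237.29; u = 7.20/237.29 = 3.03%.
July: labor force = 236.08 + 6.56 = 242.64; u = 6.56/242.64 = 2.70%.
Change = 2.70% − 3.03% = −0.33 pp.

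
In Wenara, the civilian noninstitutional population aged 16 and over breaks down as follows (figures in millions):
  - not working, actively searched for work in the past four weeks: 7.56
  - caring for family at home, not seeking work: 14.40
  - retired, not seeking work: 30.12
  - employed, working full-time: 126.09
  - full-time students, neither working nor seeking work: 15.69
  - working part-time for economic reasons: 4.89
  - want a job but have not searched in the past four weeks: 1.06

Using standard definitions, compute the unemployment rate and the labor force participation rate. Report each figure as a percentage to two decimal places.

Employed = 126.09 + 4.89 = 130.98 million (anyone who worked, including part-time for economic reasons, counts as employed).
Unemployed = 7.56 million.
Labor force = 130.98 + 7.56 = 138.54 million.
Not in labor force = 14.40 + 30.12 + 15.69 + 1.06 = 61.27 million (those not working and not actively searching are outside the labor force — including those who want a job but have given up searching).
Civilian working-age population = 138.54 + 61.27 = 199.81 million.
Unemployment rate = 7.56 / 138.54 = 5.46%.
Labor force participation rate = 138.54 / 199.81 = 69.34%.

Unemployment rate ≈ 5.46%; labor force participation rate ≈ 69.34%.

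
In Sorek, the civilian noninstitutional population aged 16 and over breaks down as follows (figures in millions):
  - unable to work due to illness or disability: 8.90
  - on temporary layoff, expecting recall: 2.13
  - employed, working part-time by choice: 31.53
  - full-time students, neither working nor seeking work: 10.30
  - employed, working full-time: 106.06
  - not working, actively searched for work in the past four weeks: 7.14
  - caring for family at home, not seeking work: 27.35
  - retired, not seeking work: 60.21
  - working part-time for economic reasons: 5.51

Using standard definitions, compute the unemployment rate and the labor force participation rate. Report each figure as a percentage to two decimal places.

Unemployment rate ≈ 6.08%; labor force participation rate ≈ 58.80%.

Employed = 31.53 + 106.06 + 5.51 = 143.10 million (anyone who worked, including part-time for economic reasons, counts as employed).
Unemployed = 2.13 + 7.14 = 9.27 million (jobless and actively searching, or on temporary layoff).
Labor force = 143.10 + 9.27 = 152.37 million.
Not in labor force = 8.90 + 10.30 + 27.35 + 60.21 = 106.76 million (those not working and not actively searching are outside the labor force).
Civilian working-age population = 152.37 + 106.76 = 259.13 million.
Unemployment rate = 9.27 / 152.37 = 6.08%.
Labor force participation rate = 152.37 / 259.13 = 58.80%.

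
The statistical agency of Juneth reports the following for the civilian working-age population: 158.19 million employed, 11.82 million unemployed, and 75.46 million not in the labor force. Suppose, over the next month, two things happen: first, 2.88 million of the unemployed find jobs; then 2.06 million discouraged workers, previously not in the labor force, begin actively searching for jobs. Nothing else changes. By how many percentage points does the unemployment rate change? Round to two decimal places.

Initially, labor force = 158.19 + 11.82 = 170.01 million, so u = 11.82/170.01 = 6.95%.
After the first change, unemployed falls and employed rises by 2.88; labor force unchanged → E = 161.07, U = 8.94, labor force = 170.01 million.
After the second change, unemployed and labor force both rise by 2.06 → E = 161.07, U = 11.00, labor force = 172.07 million.
New unemployment rate = 11.00 / 172.07 = 6.39%.
Change = 6.39% − 6.95% = −0.56 percentage points.

The unemployment rate changes by −0.56 percentage points.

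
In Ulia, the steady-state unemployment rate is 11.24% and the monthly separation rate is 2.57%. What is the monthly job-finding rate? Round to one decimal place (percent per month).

Job-finding rate ≈ 20.3% per month.

From u* = s/(s+f): f = s·(1−u)/u.
f = 2.57 × (1 − 0.1124) / 0.1124 = 2.2811 / 0.1124 ≈ 20.3% per month.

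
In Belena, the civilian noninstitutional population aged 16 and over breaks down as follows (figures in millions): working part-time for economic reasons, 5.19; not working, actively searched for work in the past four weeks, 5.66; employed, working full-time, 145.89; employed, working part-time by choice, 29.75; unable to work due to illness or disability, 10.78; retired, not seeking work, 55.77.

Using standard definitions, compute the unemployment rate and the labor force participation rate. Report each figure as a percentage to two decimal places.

Employed = 5.19 + 145.89 + 29.75 = 180.83 million (anyone who worked, including part-time for economic reasons, counts as employed).
Unemployed = 5.66 million.
Labor force = 180.83 + 5.66 = 186.49 million.
Not in labor force = 10.78 + 55.77 = 66.55 million (those not working and not actively searching are outside the labor force).
Civilian working-age population = 186.49 + 66.55 = 253.04 million.
Unemployment rate = 5.66 / 186.49 = 3.04%.
Labor force participation rate = 186.49 / 253.04 = 73.70%.

Unemployment rate ≈ 3.04%; labor force participation rate ≈ 73.70%.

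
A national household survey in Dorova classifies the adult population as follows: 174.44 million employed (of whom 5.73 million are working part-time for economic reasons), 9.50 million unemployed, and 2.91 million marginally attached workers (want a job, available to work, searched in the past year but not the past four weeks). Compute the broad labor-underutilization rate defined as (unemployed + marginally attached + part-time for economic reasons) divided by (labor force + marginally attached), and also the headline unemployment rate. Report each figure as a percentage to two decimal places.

Broad underutilization rate ≈ 9.71%; headline unemployment rate ≈ 5.16%.

Labor force = 174.44 + 9.50 = 183.94 million.
Numerator = 9.50 + 2.91 + 5.73 = 18.14 million.
Denominator = 183.94 + 2.91 = 186.85 million.
Broad rate = 18.14 / 186.85 = 9.71%.
Headline unemployment rate = 9.50 / 183.94 = 5.16%.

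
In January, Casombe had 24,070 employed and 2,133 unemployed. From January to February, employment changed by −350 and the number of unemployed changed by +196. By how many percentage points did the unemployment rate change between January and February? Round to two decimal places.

The unemployment rate changed by +0.80 percentage points.

January: labor force = 24,070 + 2,133 = 26,203; u = 2,133/26,203 = 8.14%.
February: labor force = 23,720 + 2,329 = 26,049; u = 2,329/26,049 = 8.94%.
Change = 8.94% − 8.14% = +0.80 pp.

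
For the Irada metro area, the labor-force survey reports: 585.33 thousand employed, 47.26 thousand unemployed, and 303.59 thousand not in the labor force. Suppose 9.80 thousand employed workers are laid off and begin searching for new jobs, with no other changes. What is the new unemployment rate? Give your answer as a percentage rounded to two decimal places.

New unemployment rate ≈ 9.02%.

Initially, labor force = 585.33 + 47.26 = 632.59 thousand, so u = 47.26/632.59 = 7.47%.
After the change, employed falls and unemployed rises by 9.80; labor force unchanged → E = 575.53, U = 57.06, labor force = 632.59 thousand.
New unemployment rate = 57.06 / 632.59 = 9.02%.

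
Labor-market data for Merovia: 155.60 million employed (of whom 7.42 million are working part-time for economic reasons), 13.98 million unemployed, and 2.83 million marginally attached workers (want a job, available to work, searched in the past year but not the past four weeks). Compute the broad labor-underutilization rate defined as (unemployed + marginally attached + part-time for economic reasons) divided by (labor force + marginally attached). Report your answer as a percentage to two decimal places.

Broad underutilization rate ≈ 14.05%.

Labor force = 155.60 + 13.98 = 169.58 million.
Numerator = 13.98 + 2.83 + 7.42 = 24.23 million.
Denominator = 169.58 + 2.83 = 172.41 million.
Broad rate = 24.23 / 172.41 = 14.05%.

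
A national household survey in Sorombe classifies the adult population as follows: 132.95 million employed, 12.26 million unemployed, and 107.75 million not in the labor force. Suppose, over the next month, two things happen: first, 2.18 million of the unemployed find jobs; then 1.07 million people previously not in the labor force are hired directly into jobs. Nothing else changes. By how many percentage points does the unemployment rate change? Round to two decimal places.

The unemployment rate changes by −1.55 percentage points.

Initially, labor force = 132.95 + 12.26 = 145.21 million, so u = 12.26/145.21 = 8.44%.
After the first change, unemployed falls and employed rises by 2.18; labor force unchanged → E = 135.13, U = 10.08, labor force = 145.21 million.
After the second change, employed and labor force both rise by 1.07; unemployed unchanged → E = 136.20, U = 10.08, labor force = 146.28 million.
New unemployment rate = 10.08 / 146.28 = 6.89%.
Change = 6.89% − 8.44% = −1.55 percentage points.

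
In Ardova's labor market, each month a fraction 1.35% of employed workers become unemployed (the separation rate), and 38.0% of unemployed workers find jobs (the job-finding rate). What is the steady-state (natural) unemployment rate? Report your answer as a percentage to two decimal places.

Steady-state unemployment rate ≈ 3.43%.

At steady state the flows balance: s·E = f·U, so U/(E+U) = s/(s+f).
u* = 1.35 / (1.35 + 38.0) = 1.35 / 39.35 = 3.43%.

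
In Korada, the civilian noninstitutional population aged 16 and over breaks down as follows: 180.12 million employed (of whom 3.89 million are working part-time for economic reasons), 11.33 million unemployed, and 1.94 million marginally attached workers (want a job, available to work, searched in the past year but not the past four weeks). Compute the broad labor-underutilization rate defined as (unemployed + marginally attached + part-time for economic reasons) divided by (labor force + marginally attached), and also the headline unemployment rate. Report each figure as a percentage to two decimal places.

Broad underutilization rate ≈ 8.87%; headline unemployment rate ≈ 5.92%.

Labor force = 180.12 + 11.33 = 191.45 million.
Numerator = 11.33 + 1.94 + 3.89 = 17.16 million.
Denominator = 191.45 + 1.94 = 193.39 million.
Broad rate = 17.16 / 193.39 = 8.87%.
Headline unemployment rate = 11.33 / 191.45 = 5.92%.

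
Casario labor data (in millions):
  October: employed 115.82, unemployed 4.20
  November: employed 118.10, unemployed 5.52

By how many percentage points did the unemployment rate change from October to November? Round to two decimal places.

The unemployment rate changed by +0.97 percentage points.

October: labor force = 115.82 + 4.20 = 120.02; u = 4.20/120.02 = 3.50%.
November: labor force = 118.10 + 5.52 = 123.62; u = 5.52/123.62 = 4.47%.
Change = 4.47% − 3.50% = +0.97 pp.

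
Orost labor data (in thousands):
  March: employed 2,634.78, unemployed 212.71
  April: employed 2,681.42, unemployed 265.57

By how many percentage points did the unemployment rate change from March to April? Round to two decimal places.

The unemployment rate changed by +1.54 percentage points.

March: labor force = 2,634.78 + 212.71 = 2,847.49; u = 212.71/2,847.49 = 7.47%.
April: labor force = 2,681.42 + 265.57 = 2,946.99; u = 265.57/2,946.99 = 9.01%.
Change = 9.01% − 7.47% = +1.54 pp.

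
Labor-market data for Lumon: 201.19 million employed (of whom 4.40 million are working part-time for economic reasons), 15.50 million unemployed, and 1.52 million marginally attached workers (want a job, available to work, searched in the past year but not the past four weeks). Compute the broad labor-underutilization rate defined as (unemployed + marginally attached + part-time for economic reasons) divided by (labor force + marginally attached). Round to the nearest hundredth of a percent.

Broad underutilization rate ≈ 9.82%.

Labor force = 201.19 + 15.50 = 216.69 million.
Numerator = 15.50 + 1.52 + 4.40 = 21.42 million.
Denominator = 216.69 + 1.52 = 218.21 million.
Broad rate = 21.42 / 218.21 = 9.82%.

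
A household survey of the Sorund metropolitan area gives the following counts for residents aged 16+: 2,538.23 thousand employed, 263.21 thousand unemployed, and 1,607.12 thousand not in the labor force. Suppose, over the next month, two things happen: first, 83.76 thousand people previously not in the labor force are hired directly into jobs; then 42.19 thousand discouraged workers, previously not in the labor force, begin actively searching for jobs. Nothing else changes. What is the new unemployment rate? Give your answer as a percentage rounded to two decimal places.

Initially, labor force = 2,538.23 + 263.21 = 2,801.44 thousand, so u = 263.21/2,801.44 = 9.40%.
After the first change, employed and labor force both rise by 83.76; unemployed unchanged → E = 2,621.99, U = 263.21, labor force = 2,885.20 thousand.
After the second change, unemployed and labor force both rise by 42.19 → E = 2,621.99, U = 305.40, labor force = 2,927.39 thousand.
New unemployment rate = 305.40 / 2,927.39 = 10.43%.

New unemployment rate ≈ 10.43%.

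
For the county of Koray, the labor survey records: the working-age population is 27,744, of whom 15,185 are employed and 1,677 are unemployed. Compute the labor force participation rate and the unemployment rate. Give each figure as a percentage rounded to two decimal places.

Labor force participation rate ≈ 60.78%; unemployment rate ≈ 9.95%.

Labor force = employed + unemployed = 15,185 + 1,677 = 16,862.
Unemployment rate = 1,677 / 16,862 = 9.95%.
Labor force participation rate = 16,862 / 27,744 = 60.78%.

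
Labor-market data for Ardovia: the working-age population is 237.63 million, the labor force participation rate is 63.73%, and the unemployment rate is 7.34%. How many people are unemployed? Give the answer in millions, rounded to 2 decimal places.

Labor force = 0.6373 × 237.63 = 151.44 million.
Unemployed = 0.0734 × 151.44 ≈ 11.12 million.

About 11.12 million are unemployed.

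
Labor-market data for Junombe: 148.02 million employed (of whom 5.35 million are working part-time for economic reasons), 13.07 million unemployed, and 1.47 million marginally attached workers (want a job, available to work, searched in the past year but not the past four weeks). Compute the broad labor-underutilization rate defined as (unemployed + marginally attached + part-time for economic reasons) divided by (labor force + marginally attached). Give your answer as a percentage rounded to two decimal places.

Labor force = 148.02 + 13.07 = 161.09 million.
Numerator = 13.07 + 1.47 + 5.35 = 19.89 million.
Denominator = 161.09 + 1.47 = 162.56 million.
Broad rate = 19.89 / 162.56 = 12.24%.

Broad underutilization rate ≈ 12.24%.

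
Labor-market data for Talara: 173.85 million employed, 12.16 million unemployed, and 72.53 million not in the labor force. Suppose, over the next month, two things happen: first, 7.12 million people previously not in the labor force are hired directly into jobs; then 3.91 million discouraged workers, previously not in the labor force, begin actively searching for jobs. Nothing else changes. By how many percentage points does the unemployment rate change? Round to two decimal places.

The unemployment rate changes by +1.62 percentage points.

Initially, labor force = 173.85 + 12.16 = 186.01 million, so u = 12.16/186.01 = 6.54%.
After the first change, employed and labor force both rise by 7.12; unemployed unchanged → E = 180.97, U = 12.16, labor force = 193.13 million.
After the second change, unemployed and labor force both rise by 3.91 → E = 180.97, U = 16.07, labor force = 197.04 million.
New unemployment rate = 16.07 / 197.04 = 8.16%.
Change = 8.16% − 6.54% = +1.62 percentage points.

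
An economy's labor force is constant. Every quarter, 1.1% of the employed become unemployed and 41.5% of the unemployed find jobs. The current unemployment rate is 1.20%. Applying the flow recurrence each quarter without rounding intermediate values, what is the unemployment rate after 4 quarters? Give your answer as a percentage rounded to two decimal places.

With a fixed labor force, u_{t+1} = u_t + s·(1−u_t) − f·u_t = u_t·(1−s−f) + s.
Here 1−s−f = 0.574 and s = 0.011.
u_1 = 0.012000 × 0.574 + 0.011 = 0.017888.
u_2 = 0.017888 × 0.574 + 0.011 = 0.021268.
u_3 = 0.021268 × 0.574 + 0.011 = 0.023208.
u_4 = 0.023208 × 0.574 + 0.011 = 0.024321.

Unemployment rate after four quarters ≈ 2.43%.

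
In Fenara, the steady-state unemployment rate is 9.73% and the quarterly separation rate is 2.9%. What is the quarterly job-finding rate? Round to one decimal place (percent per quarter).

Job-finding rate ≈ 26.9% per quarter.

From u* = s/(s+f): f = s·(1−u)/u.
f = 2.9 × (1 − 0.0973) / 0.0973 = 2.6178 / 0.0973 ≈ 26.9% per quarter.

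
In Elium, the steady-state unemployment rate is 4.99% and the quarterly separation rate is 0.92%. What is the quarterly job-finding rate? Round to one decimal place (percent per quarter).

From u* = s/(s+f): f = s·(1−u)/u.
f = 0.92 × (1 − 0.0499) / 0.0499 = 0.8741 / 0.0499 ≈ 17.5% per quarter.

Job-finding rate ≈ 17.5% per quarter.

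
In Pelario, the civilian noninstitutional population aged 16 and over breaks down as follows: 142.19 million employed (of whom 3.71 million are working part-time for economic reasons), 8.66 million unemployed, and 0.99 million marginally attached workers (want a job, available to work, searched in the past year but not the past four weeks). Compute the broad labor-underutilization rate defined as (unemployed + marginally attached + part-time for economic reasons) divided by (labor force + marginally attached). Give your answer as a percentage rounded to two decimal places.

Labor force = 142.19 + 8.66 = 150.85 million.
Numerator = 8.66 + 0.99 + 3.71 = 13.36 million.
Denominator = 150.85 + 0.99 = 151.84 million.
Broad rate = 13.36 / 151.84 = 8.80%.

Broad underutilization rate ≈ 8.80%.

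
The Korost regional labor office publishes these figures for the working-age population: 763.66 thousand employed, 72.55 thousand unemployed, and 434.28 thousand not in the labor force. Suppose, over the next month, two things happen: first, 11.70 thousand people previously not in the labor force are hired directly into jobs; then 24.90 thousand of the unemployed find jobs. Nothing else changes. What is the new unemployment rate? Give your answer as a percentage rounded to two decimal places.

Initially, labor force = 763.66 + 72.55 = 836.21 thousand, so u = 72.55/836.21 = 8.68%.
After the first change, employed and labor force both rise by 11.70; unemployed unchanged → E = 775.36, U = 72.55, labor force = 847.91 thousand.
After the second change, unemployed falls and employed rises by 24.90; labor force unchanged → E = 800.26, U = 47.65, labor force = 847.91 thousand.
New unemployment rate = 47.65 / 847.91 = 5.62%.

New unemployment rate ≈ 5.62%.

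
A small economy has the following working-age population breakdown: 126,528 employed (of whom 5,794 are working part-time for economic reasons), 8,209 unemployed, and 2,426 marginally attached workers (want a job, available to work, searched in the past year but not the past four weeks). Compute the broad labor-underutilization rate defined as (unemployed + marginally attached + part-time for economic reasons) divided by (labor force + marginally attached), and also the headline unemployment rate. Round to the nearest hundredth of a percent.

Labor force = 126,528 + 8,209 = 134,737.
Numerator = 8,209 + 2,426 + 5,794 = 16,429.
Denominator = 134,737 + 2,426 = 137,163.
Broad rate = 16,429 / 137,163 = 11.98%.
Headline unemployment rate = 8,209 / 134,737 = 6.09%.

Broad underutilization rate ≈ 11.98%; headline unemployment rate ≈ 6.09%.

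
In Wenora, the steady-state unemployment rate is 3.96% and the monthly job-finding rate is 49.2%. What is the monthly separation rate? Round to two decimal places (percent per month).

From u* = s/(s+f): s = u·f/(1−u).
s = 0.0396 × 49.2 / (1 − 0.0396) = 1.9483 / 0.9604 ≈ 2.03% per month.

Separation rate ≈ 2.03% per month.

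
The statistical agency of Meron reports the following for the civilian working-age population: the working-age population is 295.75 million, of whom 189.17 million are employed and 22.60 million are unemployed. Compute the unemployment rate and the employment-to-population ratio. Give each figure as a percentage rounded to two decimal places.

Unemployment rate ≈ 10.67%; employment-population ratio ≈ 63.96%.

Labor force = employed + unemployed = 189.17 + 22.60 = 211.77 million.
Unemployment rate = 22.60 / 211.77 = 10.67%.
Employment-population ratio = 189.17 / 295.75 = 63.96%.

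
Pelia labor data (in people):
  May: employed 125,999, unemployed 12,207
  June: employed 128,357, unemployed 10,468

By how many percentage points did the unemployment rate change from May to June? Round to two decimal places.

The unemployment rate changed by −1.29 percentage points.

May: labor force = 125,999 + 12,207 = 138,206; u = 12,207/138,206 = 8.83%.
June: labor force = 128,357 + 10,468 = 138,825; u = 10,468/138,825 = 7.54%.
Change = 7.54% − 8.83% = −1.29 pp.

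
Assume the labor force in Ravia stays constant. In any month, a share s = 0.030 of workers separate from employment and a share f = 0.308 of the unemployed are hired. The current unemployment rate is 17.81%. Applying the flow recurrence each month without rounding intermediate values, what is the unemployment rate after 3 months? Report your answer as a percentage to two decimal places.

With a fixed labor force, u_{t+1} = u_t + s·(1−u_t) − f·u_t = u_t·(1−s−f) + s.
Here 1−s−f = 0.662 and s = 0.030.
u_1 = 0.178100 × 0.662 + 0.030 = 0.147902.
u_2 = 0.147902 × 0.662 + 0.030 = 0.127911.
u_3 = 0.127911 × 0.662 + 0.030 = 0.114677.

Unemployment rate after three months ≈ 11.47%.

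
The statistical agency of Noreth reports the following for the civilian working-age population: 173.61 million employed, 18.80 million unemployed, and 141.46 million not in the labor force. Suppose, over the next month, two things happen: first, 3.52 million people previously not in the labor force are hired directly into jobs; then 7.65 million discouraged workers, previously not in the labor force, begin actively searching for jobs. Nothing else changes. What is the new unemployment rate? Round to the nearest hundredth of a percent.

New unemployment rate ≈ 12.99%.

Initially, labor force = 173.61 + 18.80 = 192.41 million, so u = 18.80/192.41 = 9.77%.
After the first change, employed and labor force both rise by 3.52; unemployed unchanged → E = 177.13, U = 18.80, labor force = 195.93 million.
After the second change, unemployed and labor force both rise by 7.65 → E = 177.13, U = 26.45, labor force = 203.58 million.
New unemployment rate = 26.45 / 203.58 = 12.99%.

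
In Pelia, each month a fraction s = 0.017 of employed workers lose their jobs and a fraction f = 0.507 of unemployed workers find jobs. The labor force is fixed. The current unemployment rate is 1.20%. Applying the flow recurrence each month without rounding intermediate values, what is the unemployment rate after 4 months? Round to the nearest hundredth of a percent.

With a fixed labor force, u_{t+1} = u_t + s·(1−u_t) − f·u_t = u_t·(1−s−f) + s.
Here 1−s−f = 0.476 and s = 0.017.
u_1 = 0.012000 × 0.476 + 0.017 = 0.022712.
u_2 = 0.022712 × 0.476 + 0.017 = 0.027811.
u_3 = 0.027811 × 0.476 + 0.017 = 0.030238.
u_4 = 0.030238 × 0.476 + 0.017 = 0.031393.

Unemployment rate after four months ≈ 3.14%.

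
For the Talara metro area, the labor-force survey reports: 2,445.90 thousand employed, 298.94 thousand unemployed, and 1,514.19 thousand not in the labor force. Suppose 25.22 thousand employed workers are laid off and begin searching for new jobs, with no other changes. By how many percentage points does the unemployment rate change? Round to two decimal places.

Initially, labor force = 2,445.90 + 298.94 = 2,744.84 thousand, so u = 298.94/2,744.84 = 10.89%.
After the change, employed falls and unemployed rises by 25.22; labor force unchanged → E = 2,420.68, U = 324.16, labor force = 2,744.84 thousand.
New unemployment rate = 324.16 / 2,744.84 = 11.81%.
Change = 11.81% − 10.89% = +0.92 percentage points.

The unemployment rate changes by +0.92 percentage points.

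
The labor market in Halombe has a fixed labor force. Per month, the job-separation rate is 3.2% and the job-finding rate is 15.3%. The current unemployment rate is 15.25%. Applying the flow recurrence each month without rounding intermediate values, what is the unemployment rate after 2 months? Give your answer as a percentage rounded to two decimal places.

With a fixed labor force, u_{t+1} = u_t + s·(1−u_t) − f·u_t = u_t·(1−s−f) + s.
Here 1−s−f = 0.815 and s = 0.032.
u_1 = 0.152500 × 0.815 + 0.032 = 0.156287.
u_2 = 0.156287 × 0.815 + 0.032 = 0.159374.

Unemployment rate after two months ≈ 15.94%.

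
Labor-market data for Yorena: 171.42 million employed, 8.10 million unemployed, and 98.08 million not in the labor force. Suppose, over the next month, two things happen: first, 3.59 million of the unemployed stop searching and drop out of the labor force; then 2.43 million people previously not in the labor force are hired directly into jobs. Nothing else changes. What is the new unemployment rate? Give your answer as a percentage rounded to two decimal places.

New unemployment rate ≈ 2.53%.

Initially, labor force = 171.42 + 8.10 = 179.52 million, so u = 8.10/179.52 = 4.51%.
After the first change, unemployed and labor force both fall by 3.59 → E = 171.42, U = 4.51, labor force = 175.93 million.
After the second change, employed and labor force both rise by 2.43; unemployed unchanged → E = 173.85, U = 4.51, labor force = 178.36 million.
New unemployment rate = 4.51 / 178.36 = 2.53%.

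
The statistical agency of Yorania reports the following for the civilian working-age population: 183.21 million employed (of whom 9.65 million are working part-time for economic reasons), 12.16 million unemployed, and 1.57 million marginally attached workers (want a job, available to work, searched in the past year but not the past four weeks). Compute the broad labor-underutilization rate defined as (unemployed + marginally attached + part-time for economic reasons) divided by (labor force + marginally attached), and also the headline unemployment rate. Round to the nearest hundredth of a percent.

Labor force = 183.21 + 12.16 = 195.37 million.
Numerator = 12.16 + 1.57 + 9.65 = 23.38 million.
Denominator = 195.37 + 1.57 = 196.94 million.
Broad rate = 23.38 / 196.94 = 11.87%.
Headline unemployment rate = 12.16 / 195.37 = 6.22%.

Broad underutilization rate ≈ 11.87%; headline unemployment rate ≈ 6.22%.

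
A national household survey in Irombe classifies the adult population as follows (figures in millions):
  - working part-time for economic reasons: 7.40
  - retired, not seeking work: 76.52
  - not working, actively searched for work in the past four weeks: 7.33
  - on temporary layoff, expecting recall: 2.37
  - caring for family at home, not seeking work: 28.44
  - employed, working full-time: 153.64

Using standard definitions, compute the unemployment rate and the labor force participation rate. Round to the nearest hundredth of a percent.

Unemployment rate ≈ 5.68%; labor force participation rate ≈ 61.93%.

Employed = 7.40 + 153.64 = 161.04 million (anyone who worked, including part-time for economic reasons, counts as employed).
Unemployed = 7.33 + 2.37 = 9.70 million (jobless and actively searching, or on temporary layoff).
Labor force = 161.04 + 9.70 = 170.74 million.
Not in labor force = 76.52 + 28.44 = 104.96 million (those not working and not actively searching are outside the labor force).
Civilian working-age population = 170.74 + 104.96 = 275.70 million.
Unemployment rate = 9.70 / 170.74 = 5.68%.
Labor force participation rate = 170.74 / 275.70 = 61.93%.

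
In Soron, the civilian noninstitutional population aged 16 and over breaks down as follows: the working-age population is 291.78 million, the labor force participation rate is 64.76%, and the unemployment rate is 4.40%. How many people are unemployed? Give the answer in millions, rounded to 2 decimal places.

Labor force = 0.6476 × 291.78 = 188.96 million.
Unemployed = 0.0440 × 188.96 ≈ 8.31 million.

About 8.31 million are unemployed.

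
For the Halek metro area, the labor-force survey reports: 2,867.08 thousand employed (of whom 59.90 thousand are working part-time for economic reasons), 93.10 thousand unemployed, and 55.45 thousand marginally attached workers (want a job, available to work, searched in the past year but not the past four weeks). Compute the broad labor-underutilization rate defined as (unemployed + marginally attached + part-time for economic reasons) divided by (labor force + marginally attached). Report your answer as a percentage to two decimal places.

Broad underutilization rate ≈ 6.91%.

Labor force = 2,867.08 + 93.10 = 2,960.18 thousand.
Numerator = 93.10 + 55.45 + 59.90 = 208.45 thousand.
Denominator = 2,960.18 + 55.45 = 3,015.63 thousand.
Broad rate = 208.45 / 3,015.63 = 6.91%.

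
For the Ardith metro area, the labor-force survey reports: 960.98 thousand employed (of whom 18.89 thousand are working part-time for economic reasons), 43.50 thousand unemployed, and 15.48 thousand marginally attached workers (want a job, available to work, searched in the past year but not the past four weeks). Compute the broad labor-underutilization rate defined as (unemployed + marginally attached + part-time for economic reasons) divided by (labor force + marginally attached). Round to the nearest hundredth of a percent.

Broad underutilization rate ≈ 7.63%.

Labor force = 960.98 + 43.50 = 1,004.48 thousand.
Numerator = 43.50 + 15.48 + 18.89 = 77.87 thousand.
Denominator = 1,004.48 + 15.48 = 1,019.96 thousand.
Broad rate = 77.87 / 1,019.96 = 7.63%.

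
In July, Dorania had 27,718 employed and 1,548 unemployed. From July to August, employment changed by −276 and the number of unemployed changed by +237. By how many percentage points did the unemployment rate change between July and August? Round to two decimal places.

The unemployment rate changed by +0.82 percentage points.

July: labor force = 27,718 + 1,548 = 29,266; u = 1,548/29,266 = 5.29%.
August: labor force = 27,442 + 1,785 = 29,227; u = 1,785/29,227 = 6.11%.
Change = 6.11% − 5.29% = +0.82 pp.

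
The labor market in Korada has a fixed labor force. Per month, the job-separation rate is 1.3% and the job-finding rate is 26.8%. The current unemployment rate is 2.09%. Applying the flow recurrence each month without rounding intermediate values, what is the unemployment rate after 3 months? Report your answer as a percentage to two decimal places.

Unemployment rate after three months ≈ 3.68%.

With a fixed labor force, u_{t+1} = u_t + s·(1−u_t) − f·u_t = u_t·(1−s−f) + s.
Here 1−s−f = 0.719 and s = 0.013.
u_1 = 0.020900 × 0.719 + 0.013 = 0.028027.
u_2 = 0.028027 × 0.719 + 0.013 = 0.033151.
u_3 = 0.033151 × 0.719 + 0.013 = 0.036836.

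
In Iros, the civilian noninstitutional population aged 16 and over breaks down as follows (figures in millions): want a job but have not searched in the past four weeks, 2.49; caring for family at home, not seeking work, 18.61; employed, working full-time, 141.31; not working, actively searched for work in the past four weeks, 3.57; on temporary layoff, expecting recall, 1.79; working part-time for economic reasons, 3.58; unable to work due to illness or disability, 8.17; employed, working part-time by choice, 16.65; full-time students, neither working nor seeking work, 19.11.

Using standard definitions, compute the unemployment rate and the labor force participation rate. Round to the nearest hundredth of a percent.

Unemployment rate ≈ 3.21%; labor force participation rate ≈ 77.53%.

Employed = 141.31 + 3.58 + 16.65 = 161.54 million (anyone who worked, including part-time for economic reasons, counts as employed).
Unemployed = 3.57 + 1.79 = 5.36 million (jobless and actively searching, or on temporary layoff).
Labor force = 161.54 + 5.36 = 166.90 million.
Not in labor force = 2.49 + 18.61 + 8.17 + 19.11 = 48.38 million (those not working and not actively searching are outside the labor force — including those who want a job but have given up searching).
Civilian working-age population = 166.90 + 48.38 = 215.28 million.
Unemployment rate = 5.36 / 166.90 = 3.21%.
Labor force participation rate = 166.90 / 215.28 = 77.53%.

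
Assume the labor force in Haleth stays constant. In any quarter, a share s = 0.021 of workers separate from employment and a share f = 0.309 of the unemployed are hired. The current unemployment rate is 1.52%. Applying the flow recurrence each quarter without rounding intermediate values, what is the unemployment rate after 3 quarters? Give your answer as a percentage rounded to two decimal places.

Unemployment rate after three quarters ≈ 4.91%.

With a fixed labor force, u_{t+1} = u_t + s·(1−u_t) − f·u_t = u_t·(1−s−f) + s.
Here 1−s−f = 0.670 and s = 0.021.
u_1 = 0.015200 × 0.670 + 0.021 = 0.031184.
u_2 = 0.031184 × 0.670 + 0.021 = 0.041893.
u_3 = 0.041893 × 0.670 + 0.021 = 0.049068.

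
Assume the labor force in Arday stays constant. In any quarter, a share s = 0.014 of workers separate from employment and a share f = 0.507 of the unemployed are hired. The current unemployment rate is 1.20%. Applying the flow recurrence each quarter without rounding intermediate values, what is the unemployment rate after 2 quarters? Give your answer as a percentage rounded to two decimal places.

Unemployment rate after two quarters ≈ 2.35%.

With a fixed labor force, u_{t+1} = u_t + s·(1−u_t) − f·u_t = u_t·(1−s−f) + s.
Here 1−s−f = 0.479 and s = 0.014.
u_1 = 0.012000 × 0.479 + 0.014 = 0.019748.
u_2 = 0.019748 × 0.479 + 0.014 = 0.023459.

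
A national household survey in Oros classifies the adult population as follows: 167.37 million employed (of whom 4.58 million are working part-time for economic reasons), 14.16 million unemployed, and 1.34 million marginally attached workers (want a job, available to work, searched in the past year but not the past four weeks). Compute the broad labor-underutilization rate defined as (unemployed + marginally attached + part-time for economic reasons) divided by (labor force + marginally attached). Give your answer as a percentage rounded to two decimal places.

Labor force = 167.37 + 14.16 = 181.53 million.
Numerator = 14.16 + 1.34 + 4.58 = 20.08 million.
Denominator = 181.53 + 1.34 = 182.87 million.
Broad rate = 20.08 / 182.87 = 10.98%.

Broad underutilization rate ≈ 10.98%.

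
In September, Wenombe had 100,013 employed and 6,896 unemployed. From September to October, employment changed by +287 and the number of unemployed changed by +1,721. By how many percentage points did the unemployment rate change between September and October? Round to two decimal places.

The unemployment rate changed by +1.46 percentage points.

September: labor force = 100,013 + 6,896 = 106,909; u = 6,896/106,909 = 6.45%.
October: labor force = 100,300 + 8,617 = 108,917; u = 8,617/108,917 = 7.91%.
Change = 7.91% − 6.45% = +1.46 pp.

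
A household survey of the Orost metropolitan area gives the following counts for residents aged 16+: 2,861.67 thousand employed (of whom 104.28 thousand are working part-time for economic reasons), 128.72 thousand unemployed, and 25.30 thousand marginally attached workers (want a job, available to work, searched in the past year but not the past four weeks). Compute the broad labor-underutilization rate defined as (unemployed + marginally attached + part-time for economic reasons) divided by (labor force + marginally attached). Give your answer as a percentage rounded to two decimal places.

Labor force = 2,861.67 + 128.72 = 2,990.39 thousand.
Numerator = 128.72 + 25.30 + 104.28 = 258.30 thousand.
Denominator = 2,990.39 + 25.30 = 3,015.69 thousand.
Broad rate = 258.30 / 3,015.69 = 8.57%.

Broad underutilization rate ≈ 8.57%.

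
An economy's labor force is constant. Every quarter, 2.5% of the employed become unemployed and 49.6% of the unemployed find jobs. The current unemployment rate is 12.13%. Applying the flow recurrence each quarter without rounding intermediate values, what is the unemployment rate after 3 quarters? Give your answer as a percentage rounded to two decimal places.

With a fixed labor force, u_{t+1} = u_t + s·(1−u_t) − f·u_t = u_t·(1−s−f) + s.
Here 1−s−f = 0.479 and s = 0.025.
u_1 = 0.121300 × 0.479 + 0.025 = 0.083103.
u_2 = 0.083103 × 0.479 + 0.025 = 0.064806.
u_3 = 0.064806 × 0.479 + 0.025 = 0.056042.

Unemployment rate after three quarters ≈ 5.60%.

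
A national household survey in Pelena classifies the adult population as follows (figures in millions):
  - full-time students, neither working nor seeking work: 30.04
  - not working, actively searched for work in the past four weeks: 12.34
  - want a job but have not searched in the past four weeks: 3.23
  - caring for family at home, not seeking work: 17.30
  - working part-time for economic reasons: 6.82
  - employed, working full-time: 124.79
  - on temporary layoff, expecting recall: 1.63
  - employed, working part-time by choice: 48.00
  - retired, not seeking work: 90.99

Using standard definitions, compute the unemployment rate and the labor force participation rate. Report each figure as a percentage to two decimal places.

Employed = 6.82 + 124.79 + 48.00 = 179.61 million (anyone who worked, including part-time for economic reasons, counts as employed).
Unemployed = 12.34 + 1.63 = 13.97 million (jobless and actively searching, or on temporary layoff).
Labor force = 179.61 + 13.97 = 193.58 million.
Not in labor force = 30.04 + 3.23 + 17.30 + 90.99 = 141.56 million (those not working and not actively searching are outside the labor force — including those who want a job but have given up searching).
Civilian working-age population = 193.58 + 141.56 = 335.14 million.
Unemployment rate = 13.97 / 193.58 = 7.22%.
Labor force participation rate = 193.58 / 335.14 = 57.76%.

Unemployment rate ≈ 7.22%; labor force participation rate ≈ 57.76%.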